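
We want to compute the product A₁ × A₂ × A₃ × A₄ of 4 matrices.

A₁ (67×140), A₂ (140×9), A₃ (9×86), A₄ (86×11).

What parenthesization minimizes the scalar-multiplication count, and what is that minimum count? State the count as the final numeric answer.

99567

Adjacent pairs: A₁A₂ = 67·140·9 = 84420; A₂A₃ = 140·9·86 = 108360; A₃A₄ = 9·86·11 = 8514.
Length 3: A₁..A₃: k=1: 0+108360+67·140·86=915040; k=2: 84420+0+67·9·86=136278 → min 136278 | A₂..A₄: k=2: 0+8514+140·9·11=22374; k=3: 108360+0+140·86·11=240800 → min 22374.
Length 4: A₁..A₄: k=1: 0+22374+67·140·11=125554; k=2: 84420+8514+67·9·11=99567; k=3: 136278+0+67·86·11=199660 → min 99567.
Optimal parenthesization: ((A₁ × A₂) × (A₃ × A₄)) with cost 99567.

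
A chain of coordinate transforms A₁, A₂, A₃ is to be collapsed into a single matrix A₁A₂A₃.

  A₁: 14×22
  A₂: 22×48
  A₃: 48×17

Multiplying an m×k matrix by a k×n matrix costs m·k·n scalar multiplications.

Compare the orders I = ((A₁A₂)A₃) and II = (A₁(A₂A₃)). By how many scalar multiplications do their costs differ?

3020

Order I = ((A₁A₂)A₃): (A₁A₂): 14×22 by 22×48 → 14×48, cost 14·22·48 = 14784; ((A₁A₂)A₃): 14×48 by 48×17 → 14×17, cost 14·48·17 = 11424; cumulative 26208. Total 26208.
Order II = (A₁(A₂A₃)): (A₂A₃): 22×48 by 48×17 → 22×17, cost 22·48·17 = 17952; (A₁(A₂A₃)): 14×22 by 22×17 → 14×17, cost 14·22·17 = 5236; cumulative 23188. Total 23188.
Difference: |26208 − 23188| = 3020.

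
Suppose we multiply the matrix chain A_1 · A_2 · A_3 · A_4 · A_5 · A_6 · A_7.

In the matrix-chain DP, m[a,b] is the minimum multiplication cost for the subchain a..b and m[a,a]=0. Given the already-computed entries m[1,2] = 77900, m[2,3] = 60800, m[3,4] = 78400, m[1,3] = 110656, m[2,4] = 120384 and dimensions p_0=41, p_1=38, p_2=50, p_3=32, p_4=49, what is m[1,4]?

m[1,4] = min over k∈[1,3] of m[1,k]+m[k+1,4]+p_{0}·p_k·p_{4}.
k=1: 0 + 120384 + 41·38·49 = 196726; k=2: 77900 + 78400 + 41·50·49 = 256750; k=3: 110656 + 0 + 41·32·49 = 174944.
Minimum: 174944 at k=3.

174944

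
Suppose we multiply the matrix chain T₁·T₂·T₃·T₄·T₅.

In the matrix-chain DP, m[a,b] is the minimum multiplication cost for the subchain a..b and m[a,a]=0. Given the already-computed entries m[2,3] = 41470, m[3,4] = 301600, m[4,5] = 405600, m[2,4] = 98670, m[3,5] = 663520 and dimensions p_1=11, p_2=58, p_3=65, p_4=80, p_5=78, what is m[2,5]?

167310

m[2,5] = min over k∈[2,4] of m[2,k]+m[k+1,5]+p_{1}·p_k·p_{5}.
k=2: 0 + 663520 + 11·58·78 = 713284; k=3: 41470 + 405600 + 11·65·78 = 502840; k=4: 98670 + 0 + 11·80·78 = 167310.
Minimum: 167310 at k=4.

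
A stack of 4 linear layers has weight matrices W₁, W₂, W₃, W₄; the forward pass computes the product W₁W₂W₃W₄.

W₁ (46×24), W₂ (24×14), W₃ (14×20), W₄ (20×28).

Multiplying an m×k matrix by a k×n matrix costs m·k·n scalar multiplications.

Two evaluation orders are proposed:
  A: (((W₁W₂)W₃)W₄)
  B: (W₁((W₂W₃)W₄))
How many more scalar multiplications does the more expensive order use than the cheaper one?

3024

Order A = (((W₁W₂)W₃)W₄): (W₁W₂): 46×24 by 24×14 → 46×14, cost 46·24·14 = 15456; ((W₁W₂)W₃): 46×14 by 14×20 → 46×20, cost 46·14·20 = 12880; cumulative 28336; (((W₁W₂)W₃)W₄): 46×20 by 20×28 → 46×28, cost 46·20·28 = 25760; cumulative 54096. Total 54096.
Order B = (W₁((W₂W₃)W₄)): (W₂W₃): 24×14 by 14×20 → 24×20, cost 24·14·20 = 6720; ((W₂W₃)W₄): 24×20 by 20×28 → 24×28, cost 24·20·28 = 13440; cumulative 20160; (W₁((W₂W₃)W₄)): 46×24 by 24×28 → 46×28, cost 46·24·28 = 30912; cumulative 51072. Total 51072.
Difference: |54096 − 51072| = 3024.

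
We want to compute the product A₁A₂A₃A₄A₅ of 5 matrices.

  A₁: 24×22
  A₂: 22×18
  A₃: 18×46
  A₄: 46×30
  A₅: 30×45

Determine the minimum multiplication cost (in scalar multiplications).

78084

Adjacent pairs: A₁A₂ = 24·22·18 = 9504; A₂A₃ = 22·18·46 = 18216; A₃A₄ = 18·46·30 = 24840; A₄A₅ = 46·30·45 = 62100.
Length 3: A₁..A₃: k=1: 0+18216+24·22·46=42504; k=2: 9504+0+24·18·46=29376 → min 29376 | A₂..A₄: k=2: 0+24840+22·18·30=36720; k=3: 18216+0+22·46·30=48576 → min 36720 | A₃..A₅: k=3: 0+62100+18·46·45=99360; k=4: 24840+0+18·30·45=49140 → min 49140.
Length 4: A₁..A₄: k=1: 0+36720+24·22·30=52560; k=2: 9504+24840+24·18·30=47304; k=3: 29376+0+24·46·30=62496 → min 47304 | A₂..A₅: k=2: 0+49140+22·18·45=66960; k=3: 18216+62100+22·46·45=125856; k=4: 36720+0+22·30·45=66420 → min 66420.
Length 5: A₁..A₅: k=1: 0+66420+24·22·45=90180; k=2: 9504+49140+24·18·45=78084; k=3: 29376+62100+24·46·45=141156; k=4: 47304+0+24·30·45=79704 → min 78084.
Optimal order: ((A₁A₂)((A₃A₄)A₅)) with cost 78084.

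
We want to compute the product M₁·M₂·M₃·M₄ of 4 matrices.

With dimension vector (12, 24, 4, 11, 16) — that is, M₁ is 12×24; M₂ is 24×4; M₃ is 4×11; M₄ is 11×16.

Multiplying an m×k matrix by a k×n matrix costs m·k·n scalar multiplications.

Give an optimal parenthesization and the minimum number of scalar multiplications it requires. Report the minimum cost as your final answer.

Adjacent pairs: M₁M₂ = 12·24·4 = 1152; M₂M₃ = 24·4·11 = 1056; M₃M₄ = 4·11·16 = 704.
Length 3: M₁..M₃: k=1: 0+1056+12·24·11=4224; k=2: 1152+0+12·4·11=1680 → min 1680 | M₂..M₄: k=2: 0+704+24·4·16=2240; k=3: 1056+0+24·11·16=5280 → min 2240.
Length 4: M₁..M₄: k=1: 0+2240+12·24·16=6848; k=2: 1152+704+12·4·16=2624; k=3: 1680+0+12·11·16=3792 → min 2624.
Optimal parenthesization: ((M₁·M₂)·(M₃·M₄)) with cost 2624.

2624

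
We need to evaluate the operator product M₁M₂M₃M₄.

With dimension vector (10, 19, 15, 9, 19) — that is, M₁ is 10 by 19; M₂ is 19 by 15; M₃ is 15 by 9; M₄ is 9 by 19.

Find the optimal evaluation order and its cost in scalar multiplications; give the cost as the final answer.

5910

Adjacent pairs: M₁M₂ = 10·19·15 = 2850; M₂M₃ = 19·15·9 = 2565; M₃M₄ = 15·9·19 = 2565.
Length 3: M₁..M₃: k=1: 0+2565+10·19·9=4275; k=2: 2850+0+10·15·9=4200 → min 4200 | M₂..M₄: k=2: 0+2565+19·15·19=7980; k=3: 2565+0+19·9·19=5814 → min 5814.
Length 4: M₁..M₄: k=1: 0+5814+10·19·19=9424; k=2: 2850+2565+10·15·19=8265; k=3: 4200+0+10·9·19=5910 → min 5910.
Optimal parenthesization: (((M₁M₂)M₃)M₄) with cost 5910.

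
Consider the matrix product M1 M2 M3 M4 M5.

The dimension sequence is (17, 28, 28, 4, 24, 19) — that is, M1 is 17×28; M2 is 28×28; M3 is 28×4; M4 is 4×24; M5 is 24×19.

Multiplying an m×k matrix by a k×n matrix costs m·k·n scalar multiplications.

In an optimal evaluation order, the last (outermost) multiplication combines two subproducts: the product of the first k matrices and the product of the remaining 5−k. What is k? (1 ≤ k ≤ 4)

3

Adjacent pairs: M1M2 = 17·28·28 = 13328; M2M3 = 28·28·4 = 3136; M3M4 = 28·4·24 = 2688; M4M5 = 4·24·19 = 1824.
Length 3: M1..M3: k=1: 0+3136+17·28·4=5040; k=2: 13328+0+17·28·4=15232 → min 5040 | M2..M4: k=2: 0+2688+28·28·24=21504; k=3: 3136+0+28·4·24=5824 → min 5824 | M3..M5: k=3: 0+1824+28·4·19=3952; k=4: 2688+0+28·24·19=15456 → min 3952.
Length 4: M1..M4: k=1: 0+5824+17·28·24=17248; k=2: 13328+2688+17·28·24=27440; k=3: 5040+0+17·4·24=6672 → min 6672 | M2..M5: k=2: 0+3952+28·28·19=18848; k=3: 3136+1824+28·4·19=7088; k=4: 5824+0+28·24·19=18592 → min 7088.
Top-level splits: k=1: (M1..M1)·(M2..M5) → 0+7088+17·28·19 = 16132; k=2: (M1..M2)·(M3..M5) → 13328+3952+17·28·19 = 26324; k=3: (M1..M3)·(M4..M5) → 5040+1824+17·4·19 = 8156; k=4: (M1..M4)·(M5..M5) → 6672+0+17·24·19 = 14424.
Best split is after M3, i.e. k = 3.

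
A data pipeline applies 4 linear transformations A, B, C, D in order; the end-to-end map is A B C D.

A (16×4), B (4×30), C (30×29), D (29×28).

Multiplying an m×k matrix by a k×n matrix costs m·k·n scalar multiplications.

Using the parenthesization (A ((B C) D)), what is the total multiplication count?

(B C): 4×30 by 30×29 → 4×29, cost 4·30·29 = 3480
((B C) D): 4×29 by 29×28 → 4×28, cost 4·29·28 = 3248; cumulative 6728
(A ((B C) D)): 16×4 by 4×28 → 16×28, cost 16·4·28 = 1792; cumulative 8520
Total: 8520 scalar multiplications.

8520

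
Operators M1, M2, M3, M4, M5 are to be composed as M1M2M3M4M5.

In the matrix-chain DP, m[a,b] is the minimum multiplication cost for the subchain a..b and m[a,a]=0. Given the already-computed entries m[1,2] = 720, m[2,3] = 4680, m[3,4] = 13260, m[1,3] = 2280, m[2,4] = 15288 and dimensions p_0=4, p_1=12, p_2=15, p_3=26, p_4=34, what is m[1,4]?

5816

m[1,4] = min over k∈[1,3] of m[1,k]+m[k+1,4]+p_{0}·p_k·p_{4}.
k=1: 0 + 15288 + 4·12·34 = 16920; k=2: 720 + 13260 + 4·15·34 = 16020; k=3: 2280 + 0 + 4·26·34 = 5816.
Minimum: 5816 at k=3.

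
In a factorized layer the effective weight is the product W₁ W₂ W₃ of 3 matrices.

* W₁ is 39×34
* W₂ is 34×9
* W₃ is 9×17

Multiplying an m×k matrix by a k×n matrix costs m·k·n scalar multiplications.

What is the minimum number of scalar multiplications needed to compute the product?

Order (W₁ (W₂ W₃)): (W₂ W₃): 34×9 by 9×17 → 34×17, cost 34·9·17 = 5202; (W₁ (W₂ W₃)): 39×34 by 34×17 → 39×17, cost 39·34·17 = 22542; cumulative 27744. Total 27744.
Order ((W₁ W₂) W₃): (W₁ W₂): 39×34 by 34×9 → 39×9, cost 39·34·9 = 11934; ((W₁ W₂) W₃): 39×9 by 9×17 → 39×17, cost 39·9·17 = 5967; cumulative 17901. Total 17901.
Minimum: 17901.

17901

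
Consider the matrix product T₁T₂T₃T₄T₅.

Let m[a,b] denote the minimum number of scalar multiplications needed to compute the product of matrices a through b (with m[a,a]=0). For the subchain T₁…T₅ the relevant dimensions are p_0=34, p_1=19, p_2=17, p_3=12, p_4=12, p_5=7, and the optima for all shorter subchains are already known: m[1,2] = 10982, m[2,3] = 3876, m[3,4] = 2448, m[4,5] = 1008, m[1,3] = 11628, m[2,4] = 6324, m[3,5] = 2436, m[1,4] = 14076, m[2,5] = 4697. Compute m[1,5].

m[1,5] = min over k∈[1,4] of m[1,k]+m[k+1,5]+p_{0}·p_k·p_{5}.
k=1: 0 + 4697 + 34·19·7 = 9219; k=2: 10982 + 2436 + 34·17·7 = 17464; k=3: 11628 + 1008 + 34·12·7 = 15492; k=4: 14076 + 0 + 34·12·7 = 16932.
Minimum: 9219 at k=1.

9219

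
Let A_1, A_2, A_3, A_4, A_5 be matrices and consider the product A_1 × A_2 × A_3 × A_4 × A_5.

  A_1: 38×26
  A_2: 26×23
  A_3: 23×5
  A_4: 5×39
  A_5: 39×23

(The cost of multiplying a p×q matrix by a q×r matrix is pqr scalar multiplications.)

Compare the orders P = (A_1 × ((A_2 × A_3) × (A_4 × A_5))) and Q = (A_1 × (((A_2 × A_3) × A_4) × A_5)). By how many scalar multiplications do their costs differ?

20917

Order P = (A_1 × ((A_2 × A_3) × (A_4 × A_5))): (A_2 × A_3): 26×23 by 23×5 → 26×5, cost 26·23·5 = 2990; (A_4 × A_5): 5×39 by 39×23 → 5×23, cost 5·39·23 = 4485; ((A_2 × A_3) × (A_4 × A_5)): 26×5 by 5×23 → 26×23, cost 26·5·23 = 2990; cumulative 10465; (A_1 × ((A_2 × A_3) × (A_4 × A_5))): 38×26 by 26×23 → 38×23, cost 38·26·23 = 22724; cumulative 33189. Total 33189.
Order Q = (A_1 × (((A_2 × A_3) × A_4) × A_5)): (A_2 × A_3): 26×23 by 23×5 → 26×5, cost 26·23·5 = 2990; ((A_2 × A_3) × A_4): 26×5 by 5×39 → 26×39, cost 26·5·39 = 5070; cumulative 8060; (((A_2 × A_3) × A_4) × A_5): 26×39 by 39×23 → 26×23, cost 26·39·23 = 23322; cumulative 31382; (A_1 × (((A_2 × A_3) × A_4) × A_5)): 38×26 by 26×23 → 38×23, cost 38·26·23 = 22724; cumulative 54106. Total 54106.
Difference: |33189 − 54106| = 20917.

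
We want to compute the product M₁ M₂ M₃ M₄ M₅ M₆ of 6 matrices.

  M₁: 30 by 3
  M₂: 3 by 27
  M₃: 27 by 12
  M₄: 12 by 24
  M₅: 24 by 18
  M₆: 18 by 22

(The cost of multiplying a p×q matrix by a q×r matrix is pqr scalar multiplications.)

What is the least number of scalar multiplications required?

Adjacent pairs: M₁M₂ = 30·3·27 = 2430; M₂M₃ = 3·27·12 = 972; M₃M₄ = 27·12·24 = 7776; M₄M₅ = 12·24·18 = 5184; M₅M₆ = 24·18·22 = 9504.
Length 3: M₁..M₃: k=1: 0+972+30·3·12=2052; k=2: 2430+0+30·27·12=12150 → min 2052 | M₂..M₄: k=2: 0+7776+3·27·24=9720; k=3: 972+0+3·12·24=1836 → min 1836 | M₃..M₅: k=3: 0+5184+27·12·18=11016; k=4: 7776+0+27·24·18=19440 → min 11016 | M₄..M₆: k=4: 0+9504+12·24·22=15840; k=5: 5184+0+12·18·22=9936 → min 9936.
Length 4: M₁..M₄: k=1: 0+1836+30·3·24=3996; k=2: 2430+7776+30·27·24=29646; k=3: 2052+0+30·12·24=10692 → min 3996 | M₂..M₅: k=2: 0+11016+3·27·18=12474; k=3: 972+5184+3·12·18=6804; k=4: 1836+0+3·24·18=3132 → min 3132 | M₃..M₆: k=3: 0+9936+27·12·22=17064; k=4: 7776+9504+27·24·22=31536; k=5: 11016+0+27·18·22=21708 → min 17064.
Length 5: M₁..M₅: k=1: 0+3132+30·3·18=4752; k=2: 2430+11016+30·27·18=28026; k=3: 2052+5184+30·12·18=13716; k=4: 3996+0+30·24·18=16956 → min 4752 | M₂..M₆: k=2: 0+17064+3·27·22=18846; k=3: 972+9936+3·12·22=11700; k=4: 1836+9504+3·24·22=12924; k=5: 3132+0+3·18·22=4320 → min 4320.
Length 6: M₁..M₆: k=1: 0+4320+30·3·22=6300; k=2: 2430+17064+30·27·22=37314; k=3: 2052+9936+30·12·22=19908; k=4: 3996+9504+30·24·22=29340; k=5: 4752+0+30·18·22=16632 → min 6300.
Optimal order: (M₁ ((((M₂ M₃) M₄) M₅) M₆)) with cost 6300.

6300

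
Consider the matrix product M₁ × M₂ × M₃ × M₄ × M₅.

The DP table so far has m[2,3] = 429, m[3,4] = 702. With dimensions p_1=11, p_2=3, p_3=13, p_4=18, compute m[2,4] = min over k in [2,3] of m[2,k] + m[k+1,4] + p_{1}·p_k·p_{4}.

m[2,4] = min over k∈[2,3] of m[2,k]+m[k+1,4]+p_{1}·p_k·p_{4}.
k=2: 0 + 702 + 11·3·18 = 1296; k=3: 429 + 0 + 11·13·18 = 3003.
Minimum: 1296 at k=2.

1296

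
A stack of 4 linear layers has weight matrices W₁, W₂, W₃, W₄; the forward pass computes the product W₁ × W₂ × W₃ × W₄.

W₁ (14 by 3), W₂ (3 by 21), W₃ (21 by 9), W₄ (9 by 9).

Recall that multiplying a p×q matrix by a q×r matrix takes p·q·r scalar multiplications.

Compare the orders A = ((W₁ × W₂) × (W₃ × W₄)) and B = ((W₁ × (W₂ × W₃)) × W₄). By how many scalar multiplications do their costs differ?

Order A = ((W₁ × W₂) × (W₃ × W₄)): (W₁ × W₂): 14×3 by 3×21 → 14×21, cost 14·3·21 = 882; (W₃ × W₄): 21×9 by 9×9 → 21×9, cost 21·9·9 = 1701; ((W₁ × W₂) × (W₃ × W₄)): 14×21 by 21×9 → 14×9, cost 14·21·9 = 2646; cumulative 5229. Total 5229.
Order B = ((W₁ × (W₂ × W₃)) × W₄): (W₂ × W₃): 3×21 by 21×9 → 3×9, cost 3·21·9 = 567; (W₁ × (W₂ × W₃)): 14×3 by 3×9 → 14×9, cost 14·3·9 = 378; cumulative 945; ((W₁ × (W₂ × W₃)) × W₄): 14×9 by 9×9 → 14×9, cost 14·9·9 = 1134; cumulative 2079. Total 2079.
Difference: |5229 − 2079| = 3150.

3150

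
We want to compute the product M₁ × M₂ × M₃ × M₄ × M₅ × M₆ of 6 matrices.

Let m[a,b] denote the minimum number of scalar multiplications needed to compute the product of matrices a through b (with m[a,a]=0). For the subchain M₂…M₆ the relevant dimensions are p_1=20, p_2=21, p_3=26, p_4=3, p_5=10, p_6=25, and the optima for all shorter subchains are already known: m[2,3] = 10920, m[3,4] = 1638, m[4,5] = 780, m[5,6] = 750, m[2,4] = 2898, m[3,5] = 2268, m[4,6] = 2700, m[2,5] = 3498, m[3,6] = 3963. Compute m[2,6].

m[2,6] = min over k∈[2,5] of m[2,k]+m[k+1,6]+p_{1}·p_k·p_{6}.
k=2: 0 + 3963 + 20·21·25 = 14463; k=3: 10920 + 2700 + 20·26·25 = 26620; k=4: 2898 + 750 + 20·3·25 = 5148; k=5: 3498 + 0 + 20·10·25 = 8498.
Minimum: 5148 at k=4.

5148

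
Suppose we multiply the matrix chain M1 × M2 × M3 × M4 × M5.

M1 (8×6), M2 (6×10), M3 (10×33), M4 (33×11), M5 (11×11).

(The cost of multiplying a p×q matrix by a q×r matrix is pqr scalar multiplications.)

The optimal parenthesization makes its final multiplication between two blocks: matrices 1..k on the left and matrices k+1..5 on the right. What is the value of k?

1

Adjacent pairs: M1M2 = 8·6·10 = 480; M2M3 = 6·10·33 = 1980; M3M4 = 10·33·11 = 3630; M4M5 = 33·11·11 = 3993.
Length 3: M1..M3: k=1: 0+1980+8·6·33=3564; k=2: 480+0+8·10·33=3120 → min 3120 | M2..M4: k=2: 0+3630+6·10·11=4290; k=3: 1980+0+6·33·11=4158 → min 4158 | M3..M5: k=3: 0+3993+10·33·11=7623; k=4: 3630+0+10·11·11=4840 → min 4840.
Length 4: M1..M4: k=1: 0+4158+8·6·11=4686; k=2: 480+3630+8·10·11=4990; k=3: 3120+0+8·33·11=6024 → min 4686 | M2..M5: k=2: 0+4840+6·10·11=5500; k=3: 1980+3993+6·33·11=8151; k=4: 4158+0+6·11·11=4884 → min 4884.
Top-level splits: k=1: (M1..M1)·(M2..M5) → 0+4884+8·6·11 = 5412; k=2: (M1..M2)·(M3..M5) → 480+4840+8·10·11 = 6200; k=3: (M1..M3)·(M4..M5) → 3120+3993+8·33·11 = 10017; k=4: (M1..M4)·(M5..M5) → 4686+0+8·11·11 = 5654.
Best split is after M1, i.e. k = 1.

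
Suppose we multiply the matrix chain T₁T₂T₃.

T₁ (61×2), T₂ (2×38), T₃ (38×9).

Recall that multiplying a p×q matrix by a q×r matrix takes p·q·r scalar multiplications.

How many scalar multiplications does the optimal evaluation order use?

Order (T₁(T₂T₃)): (T₂T₃): 2×38 by 38×9 → 2×9, cost 2·38·9 = 684; (T₁(T₂T₃)): 61×2 by 2×9 → 61×9, cost 61·2·9 = 1098; cumulative 1782. Total 1782.
Order ((T₁T₂)T₃): (T₁T₂): 61×2 by 2×38 → 61×38, cost 61·2·38 = 4636; ((T₁T₂)T₃): 61×38 by 38×9 → 61×9, cost 61·38·9 = 20862; cumulative 25498. Total 25498.
Minimum: 1782.

1782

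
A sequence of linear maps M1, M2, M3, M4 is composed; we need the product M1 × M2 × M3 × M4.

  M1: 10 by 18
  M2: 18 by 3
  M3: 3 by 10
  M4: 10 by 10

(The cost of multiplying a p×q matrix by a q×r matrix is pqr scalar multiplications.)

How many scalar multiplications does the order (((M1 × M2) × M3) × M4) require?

(M1 × M2): 10×18 by 18×3 → 10×3, cost 10·18·3 = 540
((M1 × M2) × M3): 10×3 by 3×10 → 10×10, cost 10·3·10 = 300; cumulative 840
(((M1 × M2) × M3) × M4): 10×10 by 10×10 → 10×10, cost 10·10·10 = 1000; cumulative 1840
Total: 1840 scalar multiplications.

1840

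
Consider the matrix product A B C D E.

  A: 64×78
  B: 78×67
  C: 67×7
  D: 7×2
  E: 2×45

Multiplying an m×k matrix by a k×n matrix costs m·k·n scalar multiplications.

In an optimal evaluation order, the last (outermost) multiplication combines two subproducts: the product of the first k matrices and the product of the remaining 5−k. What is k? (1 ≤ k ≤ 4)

Adjacent pairs: AB = 64·78·67 = 334464; BC = 78·67·7 = 36582; CD = 67·7·2 = 938; DE = 7·2·45 = 630.
Length 3: A..C: k=1: 0+36582+64·78·7=71526; k=2: 334464+0+64·67·7=364480 → min 71526 | B..D: k=2: 0+938+78·67·2=11390; k=3: 36582+0+78·7·2=37674 → min 11390 | C..E: k=3: 0+630+67·7·45=21735; k=4: 938+0+67·2·45=6968 → min 6968.
Length 4: A..D: k=1: 0+11390+64·78·2=21374; k=2: 334464+938+64·67·2=343978; k=3: 71526+0+64·7·2=72422 → min 21374 | B..E: k=2: 0+6968+78·67·45=242138; k=3: 36582+630+78·7·45=61782; k=4: 11390+0+78·2·45=18410 → min 18410.
Top-level splits: k=1: (A..A)·(B..E) → 0+18410+64·78·45 = 243050; k=2: (A..B)·(C..E) → 334464+6968+64·67·45 = 534392; k=3: (A..C)·(D..E) → 71526+630+64·7·45 = 92316; k=4: (A..D)·(E..E) → 21374+0+64·2·45 = 27134.
Best split is after D, i.e. k = 4.

4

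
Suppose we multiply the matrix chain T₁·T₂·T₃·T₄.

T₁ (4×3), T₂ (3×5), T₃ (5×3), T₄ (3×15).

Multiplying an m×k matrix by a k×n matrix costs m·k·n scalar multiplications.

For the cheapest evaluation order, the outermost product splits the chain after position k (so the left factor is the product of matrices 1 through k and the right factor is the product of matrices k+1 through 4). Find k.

Adjacent pairs: T₁T₂ = 4·3·5 = 60; T₂T₃ = 3·5·3 = 45; T₃T₄ = 5·3·15 = 225.
Length 3: T₁..T₃: k=1: 0+45+4·3·3=81; k=2: 60+0+4·5·3=120 → min 81 | T₂..T₄: k=2: 0+225+3·5·15=450; k=3: 45+0+3·3·15=180 → min 180.
Top-level splits: k=1: (T₁..T₁)·(T₂..T₄) → 0+180+4·3·15 = 360; k=2: (T₁..T₂)·(T₃..T₄) → 60+225+4·5·15 = 585; k=3: (T₁..T₃)·(T₄..T₄) → 81+0+4·3·15 = 261.
Best split is after T₃, i.e. k = 3.

3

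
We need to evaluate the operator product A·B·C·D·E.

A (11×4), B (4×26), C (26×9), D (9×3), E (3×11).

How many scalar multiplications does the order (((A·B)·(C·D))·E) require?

3067

(A·B): 11×4 by 4×26 → 11×26, cost 11·4·26 = 1144
(C·D): 26×9 by 9×3 → 26×3, cost 26·9·3 = 702
((A·B)·(C·D)): 11×26 by 26×3 → 11×3, cost 11·26·3 = 858; cumulative 2704
(((A·B)·(C·D))·E): 11×3 by 3×11 → 11×11, cost 11·3·11 = 363; cumulative 3067
Total: 3067 scalar multiplications.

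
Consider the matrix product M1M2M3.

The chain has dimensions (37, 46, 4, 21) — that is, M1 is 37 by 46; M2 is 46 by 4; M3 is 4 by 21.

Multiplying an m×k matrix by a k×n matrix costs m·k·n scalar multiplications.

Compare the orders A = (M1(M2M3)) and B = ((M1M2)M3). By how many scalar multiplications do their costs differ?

Order A = (M1(M2M3)): (M2M3): 46×4 by 4×21 → 46×21, cost 46·4·21 = 3864; (M1(M2M3)): 37×46 by 46×21 → 37×21, cost 37·46·21 = 35742; cumulative 39606. Total 39606.
Order B = ((M1M2)M3): (M1M2): 37×46 by 46×4 → 37×4, cost 37·46·4 = 6808; ((M1M2)M3): 37×4 by 4×21 → 37×21, cost 37·4·21 = 3108; cumulative 9916. Total 9916.
Difference: |39606 − 9916| = 29690.

29690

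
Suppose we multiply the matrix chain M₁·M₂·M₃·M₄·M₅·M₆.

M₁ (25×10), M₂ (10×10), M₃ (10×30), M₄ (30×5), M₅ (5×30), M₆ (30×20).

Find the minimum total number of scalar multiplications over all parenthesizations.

Adjacent pairs: M₁M₂ = 25·10·10 = 2500; M₂M₃ = 10·10·30 = 3000; M₃M₄ = 10·30·5 = 1500; M₄M₅ = 30·5·30 = 4500; M₅M₆ = 5·30·20 = 3000.
Length 3: M₁..M₃: k=1: 0+3000+25·10·30=10500; k=2: 2500+0+25·10·30=10000 → min 10000 | M₂..M₄: k=2: 0+1500+10·10·5=2000; k=3: 3000+0+10·30·5=4500 → min 2000 | M₃..M₅: k=3: 0+4500+10·30·30=13500; k=4: 1500+0+10·5·30=3000 → min 3000 | M₄..M₆: k=4: 0+3000+30·5·20=6000; k=5: 4500+0+30·30·20=22500 → min 6000.
Length 4: M₁..M₄: k=1: 0+2000+25·10·5=3250; k=2: 2500+1500+25·10·5=5250; k=3: 10000+0+25·30·5=13750 → min 3250 | M₂..M₅: k=2: 0+3000+10·10·30=6000; k=3: 3000+4500+10·30·30=16500; k=4: 2000+0+10·5·30=3500 → min 3500 | M₃..M₆: k=3: 0+6000+10·30·20=12000; k=4: 1500+3000+10·5·20=5500; k=5: 3000+0+10·30·20=9000 → min 5500.
Length 5: M₁..M₅: k=1: 0+3500+25·10·30=11000; k=2: 2500+3000+25·10·30=13000; k=3: 10000+4500+25·30·30=37000; k=4: 3250+0+25·5·30=7000 → min 7000 | M₂..M₆: k=2: 0+5500+10·10·20=7500; k=3: 3000+6000+10·30·20=15000; k=4: 2000+3000+10·5·20=6000; k=5: 3500+0+10·30·20=9500 → min 6000.
Length 6: M₁..M₆: k=1: 0+6000+25·10·20=11000; k=2: 2500+5500+25·10·20=13000; k=3: 10000+6000+25·30·20=31000; k=4: 3250+3000+25·5·20=8750; k=5: 7000+0+25·30·20=22000 → min 8750.
Optimal order: ((M₁·(M₂·(M₃·M₄)))·(M₅·M₆)) with cost 8750.

8750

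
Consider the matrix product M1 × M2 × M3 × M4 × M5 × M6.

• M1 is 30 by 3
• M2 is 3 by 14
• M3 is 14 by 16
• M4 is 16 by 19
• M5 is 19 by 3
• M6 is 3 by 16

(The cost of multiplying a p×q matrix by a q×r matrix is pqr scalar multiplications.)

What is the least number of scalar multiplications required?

Adjacent pairs: M1M2 = 30·3·14 = 1260; M2M3 = 3·14·16 = 672; M3M4 = 14·16·19 = 4256; M4M5 = 16·19·3 = 912; M5M6 = 19·3·16 = 912.
Length 3: M1..M3: k=1: 0+672+30·3·16=2112; k=2: 1260+0+30·14·16=7980 → min 2112 | M2..M4: k=2: 0+4256+3·14·19=5054; k=3: 672+0+3·16·19=1584 → min 1584 | M3..M5: k=3: 0+912+14·16·3=1584; k=4: 4256+0+14·19·3=5054 → min 1584 | M4..M6: k=4: 0+912+16·19·16=5776; k=5: 912+0+16·3·16=1680 → min 1680.
Length 4: M1..M4: k=1: 0+1584+30·3·19=3294; k=2: 1260+4256+30·14·19=13496; k=3: 2112+0+30·16·19=11232 → min 3294 | M2..M5: k=2: 0+1584+3·14·3=1710; k=3: 672+912+3·16·3=1728; k=4: 1584+0+3·19·3=1755 → min 1710 | M3..M6: k=3: 0+1680+14·16·16=5264; k=4: 4256+912+14·19·16=9424; k=5: 1584+0+14·3·16=2256 → min 2256.
Length 5: M1..M5: k=1: 0+1710+30·3·3=1980; k=2: 1260+1584+30·14·3=4104; k=3: 2112+912+30·16·3=4464; k=4: 3294+0+30·19·3=5004 → min 1980 | M2..M6: k=2: 0+2256+3·14·16=2928; k=3: 672+1680+3·16·16=3120; k=4: 1584+912+3·19·16=3408; k=5: 1710+0+3·3·16=1854 → min 1854.
Length 6: M1..M6: k=1: 0+1854+30·3·16=3294; k=2: 1260+2256+30·14·16=10236; k=3: 2112+1680+30·16·16=11472; k=4: 3294+912+30·19·16=13326; k=5: 1980+0+30·3·16=3420 → min 3294.
Optimal order: (M1 × ((M2 × (M3 × (M4 × M5))) × M6)) with cost 3294.

3294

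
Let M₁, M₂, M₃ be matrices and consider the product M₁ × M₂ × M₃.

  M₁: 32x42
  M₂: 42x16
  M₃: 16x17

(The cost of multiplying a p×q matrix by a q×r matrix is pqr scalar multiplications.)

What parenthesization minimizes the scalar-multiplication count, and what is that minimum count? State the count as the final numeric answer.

30208

(M₁ × (M₂ × M₃)): cost 34272.
((M₁ × M₂) × M₃): cost 30208.
Optimal: ((M₁ × M₂) × M₃) with cost 30208.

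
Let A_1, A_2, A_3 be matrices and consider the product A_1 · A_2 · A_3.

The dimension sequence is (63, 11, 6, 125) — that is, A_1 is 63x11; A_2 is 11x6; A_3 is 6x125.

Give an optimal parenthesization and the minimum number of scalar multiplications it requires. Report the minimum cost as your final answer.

51408

(A_1 · (A_2 · A_3)): cost 94875.
((A_1 · A_2) · A_3): cost 51408.
Optimal: ((A_1 · A_2) · A_3) with cost 51408.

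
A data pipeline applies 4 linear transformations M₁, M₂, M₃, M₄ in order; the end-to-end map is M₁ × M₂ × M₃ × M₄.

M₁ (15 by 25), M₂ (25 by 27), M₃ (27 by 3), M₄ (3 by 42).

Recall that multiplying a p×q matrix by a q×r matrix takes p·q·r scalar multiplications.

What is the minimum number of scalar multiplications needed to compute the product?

Adjacent pairs: M₁M₂ = 15·25·27 = 10125; M₂M₃ = 25·27·3 = 2025; M₃M₄ = 27·3·42 = 3402.
Length 3: M₁..M₃: k=1: 0+2025+15·25·3=3150; k=2: 10125+0+15·27·3=11340 → min 3150 | M₂..M₄: k=2: 0+3402+25·27·42=31752; k=3: 2025+0+25·3·42=5175 → min 5175.
Length 4: M₁..M₄: k=1: 0+5175+15·25·42=20925; k=2: 10125+3402+15·27·42=30537; k=3: 3150+0+15·3·42=5040 → min 5040.
Optimal order: ((M₁ × (M₂ × M₃)) × M₄) with cost 5040.

5040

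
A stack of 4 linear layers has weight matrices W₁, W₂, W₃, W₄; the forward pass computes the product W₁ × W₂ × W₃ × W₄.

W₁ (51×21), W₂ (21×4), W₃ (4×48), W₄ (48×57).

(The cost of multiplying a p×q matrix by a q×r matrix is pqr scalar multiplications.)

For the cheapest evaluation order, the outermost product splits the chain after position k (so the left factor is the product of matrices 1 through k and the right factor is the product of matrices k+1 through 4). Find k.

Adjacent pairs: W₁W₂ = 51·21·4 = 4284; W₂W₃ = 21·4·48 = 4032; W₃W₄ = 4·48·57 = 10944.
Length 3: W₁..W₃: k=1: 0+4032+51·21·48=55440; k=2: 4284+0+51·4·48=14076 → min 14076 | W₂..W₄: k=2: 0+10944+21·4·57=15732; k=3: 4032+0+21·48·57=61488 → min 15732.
Top-level splits: k=1: (W₁..W₁)·(W₂..W₄) → 0+15732+51·21·57 = 76779; k=2: (W₁..W₂)·(W₃..W₄) → 4284+10944+51·4·57 = 26856; k=3: (W₁..W₃)·(W₄..W₄) → 14076+0+51·48·57 = 153612.
Best split is after W₂, i.e. k = 2.

2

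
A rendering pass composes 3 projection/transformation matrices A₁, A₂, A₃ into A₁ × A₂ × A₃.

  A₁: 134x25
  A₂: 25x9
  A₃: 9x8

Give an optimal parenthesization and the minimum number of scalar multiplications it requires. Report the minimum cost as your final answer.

(A₁ × (A₂ × A₃)): cost 28600.
((A₁ × A₂) × A₃): cost 39798.
Optimal: (A₁ × (A₂ × A₃)) with cost 28600.

28600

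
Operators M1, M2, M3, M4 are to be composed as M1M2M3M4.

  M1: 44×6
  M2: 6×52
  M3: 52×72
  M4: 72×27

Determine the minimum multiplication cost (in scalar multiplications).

41256

Adjacent pairs: M1M2 = 44·6·52 = 13728; M2M3 = 6·52·72 = 22464; M3M4 = 52·72·27 = 101088.
Length 3: M1..M3: k=1: 0+22464+44·6·72=41472; k=2: 13728+0+44·52·72=178464 → min 41472 | M2..M4: k=2: 0+101088+6·52·27=109512; k=3: 22464+0+6·72·27=34128 → min 34128.
Length 4: M1..M4: k=1: 0+34128+44·6·27=41256; k=2: 13728+101088+44·52·27=176592; k=3: 41472+0+44·72·27=127008 → min 41256.
Optimal order: (M1((M2M3)M4)) with cost 41256.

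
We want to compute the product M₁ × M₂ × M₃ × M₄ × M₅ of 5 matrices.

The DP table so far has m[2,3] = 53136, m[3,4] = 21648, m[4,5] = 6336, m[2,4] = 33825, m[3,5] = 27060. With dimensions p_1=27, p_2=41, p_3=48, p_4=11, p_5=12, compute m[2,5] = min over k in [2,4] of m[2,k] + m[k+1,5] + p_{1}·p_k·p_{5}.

m[2,5] = min over k∈[2,4] of m[2,k]+m[k+1,5]+p_{1}·p_k·p_{5}.
k=2: 0 + 27060 + 27·41·12 = 40344; k=3: 53136 + 6336 + 27·48·12 = 75024; k=4: 33825 + 0 + 27·11·12 = 37389.
Minimum: 37389 at k=4.

37389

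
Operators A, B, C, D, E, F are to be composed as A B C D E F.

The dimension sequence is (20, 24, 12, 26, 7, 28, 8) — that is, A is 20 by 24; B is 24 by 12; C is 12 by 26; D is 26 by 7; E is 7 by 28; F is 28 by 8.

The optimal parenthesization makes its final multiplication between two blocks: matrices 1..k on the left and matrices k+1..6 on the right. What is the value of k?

4

Adjacent pairs: AB = 20·24·12 = 5760; BC = 24·12·26 = 7488; CD = 12·26·7 = 2184; DE = 26·7·28 = 5096; EF = 7·28·8 = 1568.
Length 3: A..C: k=1: 0+7488+20·24·26=19968; k=2: 5760+0+20·12·26=12000 → min 12000 | B..D: k=2: 0+2184+24·12·7=4200; k=3: 7488+0+24·26·7=11856 → min 4200 | C..E: k=3: 0+5096+12·26·28=13832; k=4: 2184+0+12·7·28=4536 → min 4536 | D..F: k=4: 0+1568+26·7·8=3024; k=5: 5096+0+26·28·8=10920 → min 3024.
Length 4: A..D: k=1: 0+4200+20·24·7=7560; k=2: 5760+2184+20·12·7=9624; k=3: 12000+0+20·26·7=15640 → min 7560 | B..E: k=2: 0+4536+24·12·28=12600; k=3: 7488+5096+24·26·28=30056; k=4: 4200+0+24·7·28=8904 → min 8904 | C..F: k=3: 0+3024+12·26·8=5520; k=4: 2184+1568+12·7·8=4424; k=5: 4536+0+12·28·8=7224 → min 4424.
Length 5: A..E: k=1: 0+8904+20·24·28=22344; k=2: 5760+4536+20·12·28=17016; k=3: 12000+5096+20·26·28=31656; k=4: 7560+0+20·7·28=11480 → min 11480 | B..F: k=2: 0+4424+24·12·8=6728; k=3: 7488+3024+24·26·8=15504; k=4: 4200+1568+24·7·8=7112; k=5: 8904+0+24·28·8=14280 → min 6728.
Top-level splits: k=1: (A..A)·(B..F) → 0+6728+20·24·8 = 10568; k=2: (A..B)·(C..F) → 5760+4424+20·12·8 = 12104; k=3: (A..C)·(D..F) → 12000+3024+20·26·8 = 19184; k=4: (A..D)·(E..F) → 7560+1568+20·7·8 = 10248; k=5: (A..E)·(F..F) → 11480+0+20·28·8 = 15960.
Best split is after D, i.e. k = 4.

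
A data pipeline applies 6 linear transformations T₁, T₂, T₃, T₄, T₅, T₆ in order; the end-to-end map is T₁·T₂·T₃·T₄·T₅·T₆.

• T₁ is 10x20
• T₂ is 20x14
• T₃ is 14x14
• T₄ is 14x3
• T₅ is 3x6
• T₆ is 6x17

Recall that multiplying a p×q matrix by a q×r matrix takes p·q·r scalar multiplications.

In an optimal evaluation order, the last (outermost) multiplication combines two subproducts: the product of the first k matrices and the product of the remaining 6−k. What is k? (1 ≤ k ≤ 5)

Adjacent pairs: T₁T₂ = 10·20·14 = 2800; T₂T₃ = 20·14·14 = 3920; T₃T₄ = 14·14·3 = 588; T₄T₅ = 14·3·6 = 252; T₅T₆ = 3·6·17 = 306.
Length 3: T₁..T₃: k=1: 0+3920+10·20·14=6720; k=2: 2800+0+10·14·14=4760 → min 4760 | T₂..T₄: k=2: 0+588+20·14·3=1428; k=3: 3920+0+20·14·3=4760 → min 1428 | T₃..T₅: k=3: 0+252+14·14·6=1428; k=4: 588+0+14·3·6=840 → min 840 | T₄..T₆: k=4: 0+306+14·3·17=1020; k=5: 252+0+14·6·17=1680 → min 1020.
Length 4: T₁..T₄: k=1: 0+1428+10·20·3=2028; k=2: 2800+588+10·14·3=3808; k=3: 4760+0+10·14·3=5180 → min 2028 | T₂..T₅: k=2: 0+840+20·14·6=2520; k=3: 3920+252+20·14·6=5852; k=4: 1428+0+20·3·6=1788 → min 1788 | T₃..T₆: k=3: 0+1020+14·14·17=4352; k=4: 588+306+14·3·17=1608; k=5: 840+0+14·6·17=2268 → min 1608.
Length 5: T₁..T₅: k=1: 0+1788+10·20·6=2988; k=2: 2800+840+10·14·6=4480; k=3: 4760+252+10·14·6=5852; k=4: 2028+0+10·3·6=2208 → min 2208 | T₂..T₆: k=2: 0+1608+20·14·17=6368; k=3: 3920+1020+20·14·17=9700; k=4: 1428+306+20·3·17=2754; k=5: 1788+0+20·6·17=3828 → min 2754.
Top-level splits: k=1: (T₁..T₁)·(T₂..T₆) → 0+2754+10·20·17 = 6154; k=2: (T₁..T₂)·(T₃..T₆) → 2800+1608+10·14·17 = 6788; k=3: (T₁..T₃)·(T₄..T₆) → 4760+1020+10·14·17 = 8160; k=4: (T₁..T₄)·(T₅..T₆) → 2028+306+10·3·17 = 2844; k=5: (T₁..T₅)·(T₆..T₆) → 2208+0+10·6·17 = 3228.
Best split is after T₄, i.e. k = 4.

4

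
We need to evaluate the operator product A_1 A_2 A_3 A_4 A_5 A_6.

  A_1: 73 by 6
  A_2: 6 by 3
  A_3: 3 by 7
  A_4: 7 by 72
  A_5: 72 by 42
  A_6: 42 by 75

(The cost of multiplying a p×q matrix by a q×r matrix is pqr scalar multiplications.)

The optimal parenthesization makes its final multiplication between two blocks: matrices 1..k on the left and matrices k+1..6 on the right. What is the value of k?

2

Adjacent pairs: A_1A_2 = 73·6·3 = 1314; A_2A_3 = 6·3·7 = 126; A_3A_4 = 3·7·72 = 1512; A_4A_5 = 7·72·42 = 21168; A_5A_6 = 72·42·75 = 226800.
Length 3: A_1..A_3: k=1: 0+126+73·6·7=3192; k=2: 1314+0+73·3·7=2847 → min 2847 | A_2..A_4: k=2: 0+1512+6·3·72=2808; k=3: 126+0+6·7·72=3150 → min 2808 | A_3..A_5: k=3: 0+21168+3·7·42=22050; k=4: 1512+0+3·72·42=10584 → min 10584 | A_4..A_6: k=4: 0+226800+7·72·75=264600; k=5: 21168+0+7·42·75=43218 → min 43218.
Length 4: A_1..A_4: k=1: 0+2808+73·6·72=34344; k=2: 1314+1512+73·3·72=18594; k=3: 2847+0+73·7·72=39639 → min 18594 | A_2..A_5: k=2: 0+10584+6·3·42=11340; k=3: 126+21168+6·7·42=23058; k=4: 2808+0+6·72·42=20952 → min 11340 | A_3..A_6: k=3: 0+43218+3·7·75=44793; k=4: 1512+226800+3·72·75=244512; k=5: 10584+0+3·42·75=20034 → min 20034.
Length 5: A_1..A_5: k=1: 0+11340+73·6·42=29736; k=2: 1314+10584+73·3·42=21096; k=3: 2847+21168+73·7·42=45477; k=4: 18594+0+73·72·42=239346 → min 21096 | A_2..A_6: k=2: 0+20034+6·3·75=21384; k=3: 126+43218+6·7·75=46494; k=4: 2808+226800+6·72·75=262008; k=5: 11340+0+6·42·75=30240 → min 21384.
Top-level splits: k=1: (A_1..A_1)·(A_2..A_6) → 0+21384+73·6·75 = 54234; k=2: (A_1..A_2)·(A_3..A_6) → 1314+20034+73·3·75 = 37773; k=3: (A_1..A_3)·(A_4..A_6) → 2847+43218+73·7·75 = 84390; k=4: (A_1..A_4)·(A_5..A_6) → 18594+226800+73·72·75 = 639594; k=5: (A_1..A_5)·(A_6..A_6) → 21096+0+73·42·75 = 251046.
Best split is after A_2, i.e. k = 2.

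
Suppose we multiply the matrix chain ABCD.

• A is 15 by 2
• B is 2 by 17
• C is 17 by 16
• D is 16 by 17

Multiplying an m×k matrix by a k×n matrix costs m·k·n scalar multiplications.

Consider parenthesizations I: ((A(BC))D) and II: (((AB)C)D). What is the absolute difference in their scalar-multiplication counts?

Order I = ((A(BC))D): (BC): 2×17 by 17×16 → 2×16, cost 2·17·16 = 544; (A(BC)): 15×2 by 2×16 → 15×16, cost 15·2·16 = 480; cumulative 1024; ((A(BC))D): 15×16 by 16×17 → 15×17, cost 15·16·17 = 4080; cumulative 5104. Total 5104.
Order II = (((AB)C)D): (AB): 15×2 by 2×17 → 15×17, cost 15·2·17 = 510; ((AB)C): 15×17 by 17×16 → 15×16, cost 15·17·16 = 4080; cumulative 4590; (((AB)C)D): 15×16 by 16×17 → 15×17, cost 15·16·17 = 4080; cumulative 8670. Total 8670.
Difference: |5104 − 8670| = 3566.

3566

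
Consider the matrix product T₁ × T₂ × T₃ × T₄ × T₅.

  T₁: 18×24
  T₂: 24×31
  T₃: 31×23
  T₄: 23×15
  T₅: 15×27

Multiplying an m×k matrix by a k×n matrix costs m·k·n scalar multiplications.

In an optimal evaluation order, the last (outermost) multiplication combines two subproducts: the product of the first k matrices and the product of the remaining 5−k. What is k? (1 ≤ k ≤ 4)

4

Adjacent pairs: T₁T₂ = 18·24·31 = 13392; T₂T₃ = 24·31·23 = 17112; T₃T₄ = 31·23·15 = 10695; T₄T₅ = 23·15·27 = 9315.
Length 3: T₁..T₃: k=1: 0+17112+18·24·23=27048; k=2: 13392+0+18·31·23=26226 → min 26226 | T₂..T₄: k=2: 0+10695+24·31·15=21855; k=3: 17112+0+24·23·15=25392 → min 21855 | T₃..T₅: k=3: 0+9315+31·23·27=28566; k=4: 10695+0+31·15·27=23250 → min 23250.
Length 4: T₁..T₄: k=1: 0+21855+18·24·15=28335; k=2: 13392+10695+18·31·15=32457; k=3: 26226+0+18·23·15=32436 → min 28335 | T₂..T₅: k=2: 0+23250+24·31·27=43338; k=3: 17112+9315+24·23·27=41331; k=4: 21855+0+24·15·27=31575 → min 31575.
Top-level splits: k=1: (T₁..T₁)·(T₂..T₅) → 0+31575+18·24·27 = 43239; k=2: (T₁..T₂)·(T₃..T₅) → 13392+23250+18·31·27 = 51708; k=3: (T₁..T₃)·(T₄..T₅) → 26226+9315+18·23·27 = 46719; k=4: (T₁..T₄)·(T₅..T₅) → 28335+0+18·15·27 = 35625.
Best split is after T₄, i.e. k = 4.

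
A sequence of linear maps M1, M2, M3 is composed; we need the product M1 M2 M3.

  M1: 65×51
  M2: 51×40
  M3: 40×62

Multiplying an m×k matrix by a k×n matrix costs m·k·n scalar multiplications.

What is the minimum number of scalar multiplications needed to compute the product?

Order (M1 (M2 M3)): (M2 M3): 51×40 by 40×62 → 51×62, cost 51·40·62 = 126480; (M1 (M2 M3)): 65×51 by 51×62 → 65×62, cost 65·51·62 = 205530; cumulative 332010. Total 332010.
Order ((M1 M2) M3): (M1 M2): 65×51 by 51×40 → 65×40, cost 65·51·40 = 132600; ((M1 M2) M3): 65×40 by 40×62 → 65×62, cost 65·40·62 = 161200; cumulative 293800. Total 293800.
Minimum: 293800.

293800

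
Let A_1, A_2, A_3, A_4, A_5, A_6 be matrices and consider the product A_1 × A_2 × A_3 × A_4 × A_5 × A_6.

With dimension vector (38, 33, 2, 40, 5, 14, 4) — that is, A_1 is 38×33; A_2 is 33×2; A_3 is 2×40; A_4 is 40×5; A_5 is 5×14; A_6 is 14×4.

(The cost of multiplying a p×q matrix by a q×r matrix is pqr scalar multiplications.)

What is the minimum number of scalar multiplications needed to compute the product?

Adjacent pairs: A_1A_2 = 38·33·2 = 2508; A_2A_3 = 33·2·40 = 2640; A_3A_4 = 2·40·5 = 400; A_4A_5 = 40·5·14 = 2800; A_5A_6 = 5·14·4 = 280.
Length 3: A_1..A_3: k=1: 0+2640+38·33·40=52800; k=2: 2508+0+38·2·40=5548 → min 5548 | A_2..A_4: k=2: 0+400+33·2·5=730; k=3: 2640+0+33·40·5=9240 → min 730 | A_3..A_5: k=3: 0+2800+2·40·14=3920; k=4: 400+0+2·5·14=540 → min 540 | A_4..A_6: k=4: 0+280+40·5·4=1080; k=5: 2800+0+40·14·4=5040 → min 1080.
Length 4: A_1..A_4: k=1: 0+730+38·33·5=7000; k=2: 2508+400+38·2·5=3288; k=3: 5548+0+38·40·5=13148 → min 3288 | A_2..A_5: k=2: 0+540+33·2·14=1464; k=3: 2640+2800+33·40·14=23920; k=4: 730+0+33·5·14=3040 → min 1464 | A_3..A_6: k=3: 0+1080+2·40·4=1400; k=4: 400+280+2·5·4=720; k=5: 540+0+2·14·4=652 → min 652.
Length 5: A_1..A_5: k=1: 0+1464+38·33·14=19020; k=2: 2508+540+38·2·14=4112; k=3: 5548+2800+38·40·14=29628; k=4: 3288+0+38·5·14=5948 → min 4112 | A_2..A_6: k=2: 0+652+33·2·4=916; k=3: 2640+1080+33·40·4=9000; k=4: 730+280+33·5·4=1670; k=5: 1464+0+33·14·4=3312 → min 916.
Length 6: A_1..A_6: k=1: 0+916+38·33·4=5932; k=2: 2508+652+38·2·4=3464; k=3: 5548+1080+38·40·4=12708; k=4: 3288+280+38·5·4=4328; k=5: 4112+0+38·14·4=6240 → min 3464.
Optimal order: ((A_1 × A_2) × (((A_3 × A_4) × A_5) × A_6)) with cost 3464.

3464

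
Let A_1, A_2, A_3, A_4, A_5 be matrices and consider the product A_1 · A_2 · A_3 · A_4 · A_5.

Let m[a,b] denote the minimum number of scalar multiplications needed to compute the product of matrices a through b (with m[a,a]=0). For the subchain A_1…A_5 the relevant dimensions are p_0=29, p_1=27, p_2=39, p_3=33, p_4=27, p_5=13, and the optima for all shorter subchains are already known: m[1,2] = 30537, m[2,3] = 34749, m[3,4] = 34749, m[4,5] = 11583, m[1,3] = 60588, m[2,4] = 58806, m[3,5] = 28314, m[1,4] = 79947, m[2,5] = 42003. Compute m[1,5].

m[1,5] = min over k∈[1,4] of m[1,k]+m[k+1,5]+p_{0}·p_k·p_{5}.
k=1: 0 + 42003 + 29·27·13 = 52182; k=2: 30537 + 28314 + 29·39·13 = 73554; k=3: 60588 + 11583 + 29·33·13 = 84612; k=4: 79947 + 0 + 29·27·13 = 90126.
Minimum: 52182 at k=1.

52182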